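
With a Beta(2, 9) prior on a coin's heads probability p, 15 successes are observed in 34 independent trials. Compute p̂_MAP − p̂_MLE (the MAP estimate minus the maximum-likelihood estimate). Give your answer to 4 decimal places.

Posterior is Beta(17, 28); MAP = (17−1)/(45−2) = 16/43 ≈ 0.37209.
MLE ignores the prior: p̂_MLE = k/n = 15/34 ≈ 0.44118.
Difference = 16/43 − 15/34 = -101/1462 ≈ -0.0691.

MAP − MLE = -0.0691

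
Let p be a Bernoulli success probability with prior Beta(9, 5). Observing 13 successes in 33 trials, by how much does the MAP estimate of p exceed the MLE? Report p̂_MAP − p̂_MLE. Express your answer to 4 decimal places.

Posterior is Beta(22, 25); MAP = (22−1)/(47−2) = 21/45 ≈ 0.46667.
MLE ignores the prior: p̂_MLE = k/n = 13/33 ≈ 0.39394.
Difference = 21/45 − 13/33 = 4/55 ≈ 0.0727.

MAP − MLE = 0.0727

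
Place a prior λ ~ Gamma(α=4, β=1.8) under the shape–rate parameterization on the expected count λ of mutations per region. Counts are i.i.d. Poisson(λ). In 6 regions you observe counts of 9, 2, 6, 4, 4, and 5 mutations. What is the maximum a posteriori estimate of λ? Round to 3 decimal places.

Σxᵢ = 9+2+6+4+4+5 = 30, with n = 6.
Posterior ∝ λ^3e^(−1.8λ) · λ^30e^(−6λ) = λ^33e^(−7.8λ), i.e. Gamma(shape=34, rate=7.8).
The mode of a Gamma(a, b) with a ≥ 1 (shape–rate) is (a−1)/b = 33/7.8 ≈ 4.231.

λ̂_MAP = 4.231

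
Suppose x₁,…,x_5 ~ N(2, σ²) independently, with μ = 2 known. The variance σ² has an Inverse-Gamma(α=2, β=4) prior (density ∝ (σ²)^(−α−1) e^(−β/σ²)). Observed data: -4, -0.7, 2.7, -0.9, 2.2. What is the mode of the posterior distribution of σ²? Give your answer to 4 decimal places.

σ̂²_MAP = 5.4755

Sum of squared deviations about the known mean: SS = (-4−2)² + (-0.7−2)² + (2.7−2)² + (-0.9−2)² + (2.2−2)² = 52.23.
The Normal likelihood contributes (σ²)^(−n/2) exp(−SS/(2σ²)), so the posterior is Inverse-Gamma(α + n/2, β + SS/2) = Inverse-Gamma(4.5, 30.115).
The mode of Inverse-Gamma(a, b) is b/(a+1) = 30.115/5.5 ≈ 5.4755.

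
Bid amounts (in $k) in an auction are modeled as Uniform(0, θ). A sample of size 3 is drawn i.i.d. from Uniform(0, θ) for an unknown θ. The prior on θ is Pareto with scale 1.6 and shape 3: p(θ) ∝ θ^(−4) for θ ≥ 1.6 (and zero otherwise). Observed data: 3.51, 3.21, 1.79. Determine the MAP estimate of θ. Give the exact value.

θ̂_MAP = 3.51

The Uniform(0, θ) likelihood is θ^(−n) for θ ≥ max(xᵢ), zero otherwise. Here max(xᵢ) = 3.51.
Posterior ∝ θ^(−4) · θ^(−3) = θ^(−7) on θ ≥ max(1.6, 3.51) = 3.51.
This density is strictly decreasing in θ, so the posterior mode lies at the lower boundary of the support.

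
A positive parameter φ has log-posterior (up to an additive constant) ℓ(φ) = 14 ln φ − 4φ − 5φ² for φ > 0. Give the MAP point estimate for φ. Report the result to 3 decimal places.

φ̂_MAP = 1.000

ℓ'(φ) = 14/φ − 4 − 10φ. Setting this to zero and multiplying by φ: 10φ² + 4φ − 14 = 0.
φ = (−4 + √(4² + 4·10·14)) / (2·10) = (−4 + √576) / 20 = (−4 + 24)/20 = 1.
ℓ''(φ) = −14/φ² − 10 < 0, confirming a maximum.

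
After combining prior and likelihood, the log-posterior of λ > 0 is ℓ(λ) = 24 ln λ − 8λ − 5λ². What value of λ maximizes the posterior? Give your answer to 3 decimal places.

λ̂_MAP = 1.200

ℓ'(λ) = 24/λ − 8 − 10λ. Setting this to zero and multiplying by λ: 10λ² + 8λ − 24 = 0.
λ = (−8 + √(8² + 4·10·24)) / (2·10) = (−8 + √1024) / 20 = (−8 + 32)/20 = 6/5.
ℓ''(λ) = −24/λ² − 10 < 0, confirming a maximum.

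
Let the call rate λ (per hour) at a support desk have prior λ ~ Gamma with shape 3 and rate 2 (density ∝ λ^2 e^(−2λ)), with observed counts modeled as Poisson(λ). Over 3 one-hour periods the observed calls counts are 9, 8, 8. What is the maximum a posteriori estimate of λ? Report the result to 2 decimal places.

Σxᵢ = 9+8+8 = 25, with n = 3.
Posterior ∝ λ^2e^(−2λ) · λ^25e^(−3λ) = λ^27e^(−5λ), i.e. Gamma(shape=28, rate=5).
The mode of a Gamma(a, b) with a ≥ 1 (shape–rate) is (a−1)/b = 27/5 ≈ 5.40.

λ̂_MAP = 5.40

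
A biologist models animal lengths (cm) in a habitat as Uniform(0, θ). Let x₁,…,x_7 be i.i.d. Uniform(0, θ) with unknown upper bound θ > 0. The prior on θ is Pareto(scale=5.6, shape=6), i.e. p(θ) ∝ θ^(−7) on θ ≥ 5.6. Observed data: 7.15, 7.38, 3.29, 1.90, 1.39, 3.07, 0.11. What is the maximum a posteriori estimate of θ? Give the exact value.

The Uniform(0, θ) likelihood is θ^(−n) for θ ≥ max(xᵢ), zero otherwise. Here max(xᵢ) = 7.38.
Posterior ∝ θ^(−7) · θ^(−7) = θ^(−14) on θ ≥ max(5.6, 7.38) = 7.38.
This density is strictly decreasing in θ, so the posterior mode lies at the lower boundary of the support.

θ̂_MAP = 7.38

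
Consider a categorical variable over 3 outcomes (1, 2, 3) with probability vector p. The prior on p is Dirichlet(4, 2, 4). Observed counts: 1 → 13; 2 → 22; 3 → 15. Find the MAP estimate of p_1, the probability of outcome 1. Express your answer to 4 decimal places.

MAP estimate: 0.2807

The posterior is Dirichlet(αᵢ + nᵢ) = Dirichlet(17, 24, 19).
For a Dirichlet(a₁,…,a_K) with all aᵢ > 1, the mode has j-th component (aⱼ − 1)/(Σaᵢ − K).
Here Σaᵢ = 60 and K = 3, so p_1 = (17 − 1)/(60 − 3) = 16/57 ≈ 0.2807.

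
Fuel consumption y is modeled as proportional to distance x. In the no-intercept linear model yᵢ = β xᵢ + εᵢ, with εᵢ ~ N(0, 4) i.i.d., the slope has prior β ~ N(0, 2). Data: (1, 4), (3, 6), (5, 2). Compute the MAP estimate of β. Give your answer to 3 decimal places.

β̂_MAP = 0.865

log p(β | y) = −Σ(yᵢ − βxᵢ)²/(2·4) − β²/(2·2) + const.
Setting the derivative to zero: Σxᵢ(yᵢ − βxᵢ)/4 − β/2 = 0, so β = Σxᵢyᵢ / (Σxᵢ² + σ²/τ²).
Σxᵢyᵢ = 1·4 + 3·6 + 5·2 = 32; Σxᵢ² = 35; σ²/τ² = 2.
β̂_MAP = 32 / (35 + 2) = 32/37 ≈ 0.865.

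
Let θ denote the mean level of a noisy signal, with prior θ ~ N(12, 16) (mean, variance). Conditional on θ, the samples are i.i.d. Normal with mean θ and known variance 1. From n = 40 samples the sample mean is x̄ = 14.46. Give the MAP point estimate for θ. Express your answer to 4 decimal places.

θ̂_MAP = 14.4562

n = 40, x̄ = 14.46.
For a Normal prior and Normal likelihood with known variance, the posterior is Normal; its mode equals its mean, the precision-weighted average.
Prior precision 1/σ₀² = 1/16 = 0.0625; data precision n/σ² = 40/1 = 40.
θ̂ = (0.0625·12 + 40·14.46) / (0.0625 + 40) = 579.15/40.0625 = 46332/3205 ≈ 14.4562.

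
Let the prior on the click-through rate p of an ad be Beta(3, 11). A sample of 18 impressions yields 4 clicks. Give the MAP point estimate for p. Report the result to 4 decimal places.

Prior: Beta(3, 11).
Data: 4 successes in 18 trials. The binomial likelihood contributes p^4(1−p)^14, so the posterior is Beta(3+4, 11+14) = Beta(7, 25).
For Beta(a, b) with a, b > 1 the mode is (a−1)/(a+b−2) = 6/30 ≈ 0.2000.

p̂_MAP = 0.2000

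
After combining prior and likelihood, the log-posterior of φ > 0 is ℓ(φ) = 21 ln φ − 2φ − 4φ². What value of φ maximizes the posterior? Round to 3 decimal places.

ℓ'(φ) = 21/φ − 2 − 8φ. Setting this to zero and multiplying by φ: 8φ² + 2φ − 21 = 0.
φ = (−2 + √(2² + 4·8·21)) / (2·8) = (−2 + √676) / 16 = (−2 + 26)/16 = 3/2.
ℓ''(φ) = −21/φ² − 8 < 0, confirming a maximum.

φ̂_MAP = 1.500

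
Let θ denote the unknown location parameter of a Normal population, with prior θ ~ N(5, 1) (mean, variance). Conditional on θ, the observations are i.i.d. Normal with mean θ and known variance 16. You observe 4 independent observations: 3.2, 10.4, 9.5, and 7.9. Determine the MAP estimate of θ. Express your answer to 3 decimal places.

n = 4; x̄ = (3.2 + 10.4 + 9.5 + 7.9)/4 = 31/4 = 7.75.
For a Normal prior and Normal likelihood with known variance, the posterior is Normal; its mode equals its mean, the precision-weighted average.
Prior precision 1/σ₀² = 1/1 = 1; data precision n/σ² = 4/16 = 0.25.
θ̂ = (1·5 + 0.25·7.75) / (1 + 0.25) = 6.9375/1.25 = 5.550.

θ̂_MAP = 5.550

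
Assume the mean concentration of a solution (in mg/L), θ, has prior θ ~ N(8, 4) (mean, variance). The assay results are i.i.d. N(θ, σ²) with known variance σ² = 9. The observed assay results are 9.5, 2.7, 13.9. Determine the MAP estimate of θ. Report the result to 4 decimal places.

n = 3; x̄ = (9.5 + 2.7 + 13.9)/3 = 26.1/3 = 8.7.
For a Normal prior and Normal likelihood with known variance, the posterior is Normal; its mode equals its mean, the precision-weighted average.
Prior precision 1/σ₀² = 1/4 = 0.25; data precision n/σ² = 3/9 = 1/3.
θ̂ = (0.25·8 + (1/3)·8.7) / (0.25 + 1/3) = 4.9/(7/12) = 8.4000.

θ̂_MAP = 8.4000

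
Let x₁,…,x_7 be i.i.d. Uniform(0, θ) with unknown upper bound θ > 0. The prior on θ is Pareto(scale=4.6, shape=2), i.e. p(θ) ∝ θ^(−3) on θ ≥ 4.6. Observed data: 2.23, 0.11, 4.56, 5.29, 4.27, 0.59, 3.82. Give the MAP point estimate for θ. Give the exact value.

The Uniform(0, θ) likelihood is θ^(−n) for θ ≥ max(xᵢ), zero otherwise. Here max(xᵢ) = 5.29.
Posterior ∝ θ^(−3) · θ^(−7) = θ^(−10) on θ ≥ max(4.6, 5.29) = 5.29.
This density is strictly decreasing in θ, so the posterior mode lies at the lower boundary of the support.

θ̂_MAP = 5.29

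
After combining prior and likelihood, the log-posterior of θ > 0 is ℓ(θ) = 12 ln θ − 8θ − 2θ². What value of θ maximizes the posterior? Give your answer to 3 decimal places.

θ̂_MAP = 1.000

ℓ'(θ) = 12/θ − 8 − 4θ. Setting this to zero and multiplying by θ: 4θ² + 8θ − 12 = 0.
θ = (−8 + √(8² + 4·4·12)) / (2·4) = (−8 + √256) / 8 = (−8 + 16)/8 = 1.
ℓ''(θ) = −12/θ² − 4 < 0, confirming a maximum.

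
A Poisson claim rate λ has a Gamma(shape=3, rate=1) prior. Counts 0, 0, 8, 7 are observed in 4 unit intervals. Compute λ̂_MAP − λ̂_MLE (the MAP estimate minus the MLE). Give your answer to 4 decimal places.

Σxᵢ = 15. Posterior is Gamma(18, 5); MAP = (18−1)/5 = 17/5 ≈ 3.40000.
MLE = x̄ = 15/4 ≈ 3.75000.
Difference = 17/5 − 15/4 = -7/20 ≈ -0.3500.

MAP − MLE = -0.3500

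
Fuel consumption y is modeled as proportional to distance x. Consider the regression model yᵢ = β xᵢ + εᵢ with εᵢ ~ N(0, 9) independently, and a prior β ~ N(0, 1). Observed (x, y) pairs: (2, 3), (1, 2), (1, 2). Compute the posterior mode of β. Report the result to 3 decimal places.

β̂_MAP = 0.667

log p(β | y) = −Σ(yᵢ − βxᵢ)²/(2·9) − β²/(2·1) + const.
Setting the derivative to zero: Σxᵢ(yᵢ − βxᵢ)/9 − β/1 = 0, so β = Σxᵢyᵢ / (Σxᵢ² + σ²/τ²).
Σxᵢyᵢ = 2·3 + 1·2 + 1·2 = 10; Σxᵢ² = 6; σ²/τ² = 9.
β̂_MAP = 10 / (6 + 9) = 10/15 ≈ 0.667.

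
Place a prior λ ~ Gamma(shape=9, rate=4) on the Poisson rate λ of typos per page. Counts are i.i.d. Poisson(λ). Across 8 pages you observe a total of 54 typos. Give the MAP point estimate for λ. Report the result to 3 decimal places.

λ̂_MAP = 5.167

Σxᵢ = 54, n = 8.
Posterior ∝ λ^8e^(−4λ) · λ^54e^(−8λ) = λ^62e^(−12λ), i.e. Gamma(shape=63, rate=12).
The mode of a Gamma(a, b) with a ≥ 1 (shape–rate) is (a−1)/b = 62/12 ≈ 5.167.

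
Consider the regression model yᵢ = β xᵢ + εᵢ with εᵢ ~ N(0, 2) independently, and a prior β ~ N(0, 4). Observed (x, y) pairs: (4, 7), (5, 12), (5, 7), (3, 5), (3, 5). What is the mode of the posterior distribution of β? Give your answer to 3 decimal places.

β̂_MAP = 1.811

log p(β | y) = −Σ(yᵢ − βxᵢ)²/(2·2) − β²/(2·4) + const.
Setting the derivative to zero: Σxᵢ(yᵢ − βxᵢ)/2 − β/4 = 0, so β = Σxᵢyᵢ / (Σxᵢ² + σ²/τ²).
Σxᵢyᵢ = 4·7 + 5·12 + 5·7 + 3·5 + 3·5 = 153; Σxᵢ² = 84; σ²/τ² = 0.5.
β̂_MAP = 153 / (84 + 0.5) = 153/84.5 ≈ 1.811.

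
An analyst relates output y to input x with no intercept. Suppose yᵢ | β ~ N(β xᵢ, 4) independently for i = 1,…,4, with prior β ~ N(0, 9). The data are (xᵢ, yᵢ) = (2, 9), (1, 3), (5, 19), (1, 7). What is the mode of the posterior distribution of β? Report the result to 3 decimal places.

log p(β | y) = −Σ(yᵢ − βxᵢ)²/(2·4) − β²/(2·9) + const.
Setting the derivative to zero: Σxᵢ(yᵢ − βxᵢ)/4 − β/9 = 0, so β = Σxᵢyᵢ / (Σxᵢ² + σ²/τ²).
Σxᵢyᵢ = 2·9 + 1·3 + 5·19 + 1·7 = 123; Σxᵢ² = 31; σ²/τ² = 4/9.
β̂_MAP = 123 / (31 + 4/9) = 123/(283/9) = 1107/283 ≈ 3.912.

β̂_MAP = 3.912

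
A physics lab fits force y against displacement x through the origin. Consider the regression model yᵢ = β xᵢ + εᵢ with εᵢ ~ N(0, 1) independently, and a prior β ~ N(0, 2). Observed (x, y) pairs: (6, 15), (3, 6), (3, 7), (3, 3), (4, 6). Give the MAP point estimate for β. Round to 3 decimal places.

β̂_MAP = 2.038

log p(β | y) = −Σ(yᵢ − βxᵢ)²/(2·1) − β²/(2·2) + const.
Setting the derivative to zero: Σxᵢ(yᵢ − βxᵢ)/1 − β/2 = 0, so β = Σxᵢyᵢ / (Σxᵢ² + σ²/τ²).
Σxᵢyᵢ = 6·15 + 3·6 + 3·7 + 3·3 + 4·6 = 162; Σxᵢ² = 79; σ²/τ² = 0.5.
β̂_MAP = 162 / (79 + 0.5) = 162/79.5 ≈ 2.038.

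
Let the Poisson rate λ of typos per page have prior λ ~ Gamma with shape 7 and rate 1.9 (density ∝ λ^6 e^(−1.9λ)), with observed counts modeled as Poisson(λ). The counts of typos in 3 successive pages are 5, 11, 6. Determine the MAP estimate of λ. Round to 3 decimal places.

Σxᵢ = 5+11+6 = 22, with n = 3.
Posterior ∝ λ^6e^(−1.9λ) · λ^22e^(−3λ) = λ^28e^(−4.9λ), i.e. Gamma(shape=29, rate=4.9).
The mode of a Gamma(a, b) with a ≥ 1 (shape–rate) is (a−1)/b = 28/4.9 ≈ 5.714.

λ̂_MAP = 5.714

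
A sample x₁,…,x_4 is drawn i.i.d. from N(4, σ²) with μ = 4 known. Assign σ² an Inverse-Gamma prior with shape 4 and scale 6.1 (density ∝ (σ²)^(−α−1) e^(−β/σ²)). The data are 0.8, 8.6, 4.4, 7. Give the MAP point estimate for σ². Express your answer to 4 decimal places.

Sum of squared deviations about the known mean: SS = (0.8−4)² + (8.6−4)² + (4.4−4)² + (7−4)² = 40.56.
The Normal likelihood contributes (σ²)^(−n/2) exp(−SS/(2σ²)), so the posterior is Inverse-Gamma(α + n/2, β + SS/2) = Inverse-Gamma(6, 26.38).
The mode of Inverse-Gamma(a, b) is b/(a+1) = 26.38/7 ≈ 3.7686.

σ̂²_MAP = 3.7686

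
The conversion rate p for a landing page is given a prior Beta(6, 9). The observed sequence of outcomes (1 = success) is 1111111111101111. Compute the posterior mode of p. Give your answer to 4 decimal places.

p̂_MAP = 0.6897

Prior: Beta(6, 9).
Data: 15 successes in 16 trials (from the sequence). The binomial likelihood contributes p^15(1−p)^1, so the posterior is Beta(6+15, 9+1) = Beta(21, 10).
For Beta(a, b) with a, b > 1 the mode is (a−1)/(a+b−2) = 20/29 ≈ 0.6897.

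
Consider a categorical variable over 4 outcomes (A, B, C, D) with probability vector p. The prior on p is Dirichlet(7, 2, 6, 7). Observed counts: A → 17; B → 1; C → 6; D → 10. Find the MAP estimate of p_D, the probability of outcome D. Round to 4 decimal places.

MAP estimate of p_D = 0.3077

The posterior is Dirichlet(αᵢ + nᵢ) = Dirichlet(24, 3, 12, 17).
For a Dirichlet(a₁,…,a_K) with all aᵢ > 1, the mode has j-th component (aⱼ − 1)/(Σaᵢ − K).
Here Σaᵢ = 56 and K = 4, so p_D = (17 − 1)/(56 − 4) = 16/52 ≈ 0.3077.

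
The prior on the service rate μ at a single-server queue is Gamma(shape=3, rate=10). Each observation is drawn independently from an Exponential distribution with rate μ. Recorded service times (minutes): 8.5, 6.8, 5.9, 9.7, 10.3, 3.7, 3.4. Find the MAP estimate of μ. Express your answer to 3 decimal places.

μ̂_MAP = 0.154

The Exponential(rate=μ) likelihood is ∝ μ^n e^(−μΣtᵢ). Here n = 7 and Σtᵢ = 8.5 + 6.8 + 5.9 + 9.7 + 10.3 + 3.7 + 3.4 = 48.3.
Posterior ∝ μ^2e^(−10μ) · μ^7e^(−48.3μ) = μ^9e^(−58.3μ), i.e. Gamma(10, 58.3).
Mode = (a−1)/b = 9/58.3 ≈ 0.154.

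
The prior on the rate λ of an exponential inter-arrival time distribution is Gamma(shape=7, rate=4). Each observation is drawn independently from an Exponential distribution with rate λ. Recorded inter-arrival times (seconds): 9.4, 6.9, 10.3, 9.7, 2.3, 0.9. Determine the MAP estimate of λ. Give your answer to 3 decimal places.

λ̂_MAP = 0.276

The Exponential(rate=λ) likelihood is ∝ λ^n e^(−λΣtᵢ). Here n = 6 and Σtᵢ = 9.4 + 6.9 + 10.3 + 9.7 + 2.3 + 0.9 = 39.5.
Posterior ∝ λ^6e^(−4λ) · λ^6e^(−39.5λ) = λ^12e^(−43.5λ), i.e. Gamma(13, 43.5).
Mode = (a−1)/b = 12/43.5 ≈ 0.276.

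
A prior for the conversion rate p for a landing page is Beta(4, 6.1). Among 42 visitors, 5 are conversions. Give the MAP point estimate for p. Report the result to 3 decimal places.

Prior: Beta(4, 6.1).
Data: 5 successes in 42 trials. The binomial likelihood contributes p^5(1−p)^37, so the posterior is Beta(4+5, 6.1+37) = Beta(9, 43.1).
For Beta(a, b) with a, b > 1 the mode is (a−1)/(a+b−2) = 8/50.1 ≈ 0.160.

p̂_MAP = 0.160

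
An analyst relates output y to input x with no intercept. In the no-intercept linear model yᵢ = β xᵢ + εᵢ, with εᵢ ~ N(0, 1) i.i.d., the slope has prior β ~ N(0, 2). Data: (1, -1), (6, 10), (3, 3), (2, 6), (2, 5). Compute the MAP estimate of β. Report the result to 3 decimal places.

β̂_MAP = 1.651

log p(β | y) = −Σ(yᵢ − βxᵢ)²/(2·1) − β²/(2·2) + const.
Setting the derivative to zero: Σxᵢ(yᵢ − βxᵢ)/1 − β/2 = 0, so β = Σxᵢyᵢ / (Σxᵢ² + σ²/τ²).
Σxᵢyᵢ = 1·(-1) + 6·10 + 3·3 + 2·6 + 2·5 = 90; Σxᵢ² = 54; σ²/τ² = 0.5.
β̂_MAP = 90 / (54 + 0.5) = 90/54.5 ≈ 1.651.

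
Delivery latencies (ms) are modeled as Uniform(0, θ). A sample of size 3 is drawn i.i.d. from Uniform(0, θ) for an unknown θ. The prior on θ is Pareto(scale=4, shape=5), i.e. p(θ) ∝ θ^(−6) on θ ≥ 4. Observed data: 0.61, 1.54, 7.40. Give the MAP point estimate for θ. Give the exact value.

θ̂_MAP = 7.40

The Uniform(0, θ) likelihood is θ^(−n) for θ ≥ max(xᵢ), zero otherwise. Here max(xᵢ) = 7.40.
Posterior ∝ θ^(−6) · θ^(−3) = θ^(−9) on θ ≥ max(4, 7.40) = 7.40.
This density is strictly decreasing in θ, so the posterior mode lies at the lower boundary of the support.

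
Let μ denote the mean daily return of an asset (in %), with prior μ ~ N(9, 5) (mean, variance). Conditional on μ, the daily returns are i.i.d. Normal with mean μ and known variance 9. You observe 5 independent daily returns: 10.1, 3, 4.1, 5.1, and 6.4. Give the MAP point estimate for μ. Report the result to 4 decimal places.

n = 5; x̄ = (10.1 + 3 + 4.1 + 5.1 + 6.4)/5 = 28.7/5 = 5.74.
For a Normal prior and Normal likelihood with known variance, the posterior is Normal; its mode equals its mean, the precision-weighted average.
Prior precision 1/σ₀² = 1/5 = 0.2; data precision n/σ² = 5/9.
μ̂ = (0.2·9 + (5/9)·5.74) / (0.2 + 5/9) = (449/90)/(34/45) = 449/68 ≈ 6.6029.

μ̂_MAP = 6.6029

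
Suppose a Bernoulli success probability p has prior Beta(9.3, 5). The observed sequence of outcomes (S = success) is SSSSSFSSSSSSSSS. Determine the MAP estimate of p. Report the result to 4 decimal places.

Prior: Beta(9.3, 5).
Data: 14 successes in 15 trials (from the sequence). The binomial likelihood contributes p^14(1−p)^1, so the posterior is Beta(9.3+14, 5+1) = Beta(23.3, 6).
For Beta(a, b) with a, b > 1 the mode is (a−1)/(a+b−2) = 22.3/27.3 ≈ 0.8168.

p̂_MAP = 0.8168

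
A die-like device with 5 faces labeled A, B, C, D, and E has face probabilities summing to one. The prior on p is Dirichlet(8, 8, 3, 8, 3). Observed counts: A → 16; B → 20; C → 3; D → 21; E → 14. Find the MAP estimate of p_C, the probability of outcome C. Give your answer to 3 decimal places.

The posterior is Dirichlet(αᵢ + nᵢ) = Dirichlet(24, 28, 6, 29, 17).
For a Dirichlet(a₁,…,a_K) with all aᵢ > 1, the mode has j-th component (aⱼ − 1)/(Σaᵢ − K).
Here Σaᵢ = 104 and K = 5, so p_C = (6 − 1)/(104 − 5) = 5/99 ≈ 0.051.

MAP estimate of p_C = 0.051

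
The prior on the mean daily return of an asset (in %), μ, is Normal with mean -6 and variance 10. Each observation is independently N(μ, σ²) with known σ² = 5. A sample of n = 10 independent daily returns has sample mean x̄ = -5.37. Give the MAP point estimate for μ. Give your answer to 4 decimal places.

μ̂_MAP = -5.4000

n = 10, x̄ = -5.37.
For a Normal prior and Normal likelihood with known variance, the posterior is Normal; its mode equals its mean, the precision-weighted average.
Prior precision 1/σ₀² = 1/10 = 0.1; data precision n/σ² = 10/5 = 2.
μ̂ = (0.1·(-6) + 2·(-5.37)) / (0.1 + 2) = (-11.34)/2.1 = -5.4000.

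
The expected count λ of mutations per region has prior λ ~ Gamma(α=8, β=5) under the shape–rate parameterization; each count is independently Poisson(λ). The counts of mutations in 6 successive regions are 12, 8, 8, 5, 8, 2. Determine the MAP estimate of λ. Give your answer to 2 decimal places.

λ̂_MAP = 4.55

Σxᵢ = 12+8+8+5+8+2 = 43, with n = 6.
Posterior ∝ λ^7e^(−5λ) · λ^43e^(−6λ) = λ^50e^(−11λ), i.e. Gamma(shape=51, rate=11).
The mode of a Gamma(a, b) with a ≥ 1 (shape–rate) is (a−1)/b = 50/11 ≈ 4.55.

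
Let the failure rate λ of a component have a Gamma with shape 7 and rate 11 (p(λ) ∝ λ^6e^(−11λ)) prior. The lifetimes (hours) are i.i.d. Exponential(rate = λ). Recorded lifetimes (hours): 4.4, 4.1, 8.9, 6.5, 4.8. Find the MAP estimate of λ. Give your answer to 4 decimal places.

λ̂_MAP = 0.2771

The Exponential(rate=λ) likelihood is ∝ λ^n e^(−λΣtᵢ). Here n = 5 and Σtᵢ = 4.4 + 4.1 + 8.9 + 6.5 + 4.8 = 28.7.
Posterior ∝ λ^6e^(−11λ) · λ^5e^(−28.7λ) = λ^11e^(−39.7λ), i.e. Gamma(12, 39.7).
Mode = (a−1)/b = 11/39.7 ≈ 0.2771.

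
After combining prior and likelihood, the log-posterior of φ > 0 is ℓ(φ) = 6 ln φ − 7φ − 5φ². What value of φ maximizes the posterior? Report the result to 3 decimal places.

ℓ'(φ) = 6/φ − 7 − 10φ. Setting this to zero and multiplying by φ: 10φ² + 7φ − 6 = 0.
φ = (−7 + √(7² + 4·10·6)) / (2·10) = (−7 + √289) / 20 = (−7 + 17)/20 = 1/2.
ℓ''(φ) = −6/φ² − 10 < 0, confirming a maximum.

φ̂_MAP = 0.500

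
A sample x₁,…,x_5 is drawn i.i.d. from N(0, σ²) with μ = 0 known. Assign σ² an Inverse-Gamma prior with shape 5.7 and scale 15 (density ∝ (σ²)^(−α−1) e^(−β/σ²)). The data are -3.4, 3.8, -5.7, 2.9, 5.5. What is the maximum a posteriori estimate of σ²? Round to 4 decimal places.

Sum of squared deviations about the known mean: SS = (-3.4−0)² + (3.8−0)² + (-5.7−0)² + (2.9−0)² + (5.5−0)² = 97.15.
The Normal likelihood contributes (σ²)^(−n/2) exp(−SS/(2σ²)), so the posterior is Inverse-Gamma(α + n/2, β + SS/2) = Inverse-Gamma(8.2, 63.575).
The mode of Inverse-Gamma(a, b) is b/(a+1) = 63.575/9.2 ≈ 6.9103.

σ̂²_MAP = 6.9103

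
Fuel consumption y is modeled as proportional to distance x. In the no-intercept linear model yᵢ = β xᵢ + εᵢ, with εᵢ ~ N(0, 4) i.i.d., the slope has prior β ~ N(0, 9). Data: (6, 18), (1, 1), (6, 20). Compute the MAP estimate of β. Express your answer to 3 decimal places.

log p(β | y) = −Σ(yᵢ − βxᵢ)²/(2·4) − β²/(2·9) + const.
Setting the derivative to zero: Σxᵢ(yᵢ − βxᵢ)/4 − β/9 = 0, so β = Σxᵢyᵢ / (Σxᵢ² + σ²/τ²).
Σxᵢyᵢ = 6·18 + 1·1 + 6·20 = 229; Σxᵢ² = 73; σ²/τ² = 4/9.
β̂_MAP = 229 / (73 + 4/9) = 229/(661/9) = 2061/661 ≈ 3.118.

β̂_MAP = 3.118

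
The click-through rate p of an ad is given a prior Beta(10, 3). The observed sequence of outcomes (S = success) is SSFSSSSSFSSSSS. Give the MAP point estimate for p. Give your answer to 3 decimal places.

Prior: Beta(10, 3).
Data: 12 successes in 14 trials (from the sequence). The binomial likelihood contributes p^12(1−p)^2, so the posterior is Beta(10+12, 3+2) = Beta(22, 5).
For Beta(a, b) with a, b > 1 the mode is (a−1)/(a+b−2) = 21/25 ≈ 0.840.

p̂_MAP = 0.840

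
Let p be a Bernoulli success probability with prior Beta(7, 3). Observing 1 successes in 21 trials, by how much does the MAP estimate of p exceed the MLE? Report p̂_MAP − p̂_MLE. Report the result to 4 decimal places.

Posterior is Beta(8, 23); MAP = (8−1)/(31−2) = 7/29 ≈ 0.24138.
MLE ignores the prior: p̂_MLE = k/n = 1/21 ≈ 0.04762.
Difference = 7/29 − 1/21 = 118/609 ≈ 0.1938.

MAP − MLE = 0.1938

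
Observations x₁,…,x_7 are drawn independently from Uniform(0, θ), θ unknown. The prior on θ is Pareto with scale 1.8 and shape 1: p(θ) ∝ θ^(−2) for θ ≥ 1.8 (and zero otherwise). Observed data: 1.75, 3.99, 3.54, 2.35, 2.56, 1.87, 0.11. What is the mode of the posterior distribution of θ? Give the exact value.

The Uniform(0, θ) likelihood is θ^(−n) for θ ≥ max(xᵢ), zero otherwise. Here max(xᵢ) = 3.99.
Posterior ∝ θ^(−2) · θ^(−7) = θ^(−9) on θ ≥ max(1.8, 3.99) = 3.99.
This density is strictly decreasing in θ, so the posterior mode lies at the lower boundary of the support.

θ̂_MAP = 3.99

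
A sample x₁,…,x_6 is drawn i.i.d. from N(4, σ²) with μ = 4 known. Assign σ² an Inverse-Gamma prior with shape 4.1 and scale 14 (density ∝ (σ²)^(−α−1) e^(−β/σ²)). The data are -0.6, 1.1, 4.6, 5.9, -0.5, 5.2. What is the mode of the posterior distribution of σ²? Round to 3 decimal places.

Sum of squared deviations about the known mean: SS = (-0.6−4)² + (1.1−4)² + (4.6−4)² + (5.9−4)² + (-0.5−4)² + (5.2−4)² = 55.23.
The Normal likelihood contributes (σ²)^(−n/2) exp(−SS/(2σ²)), so the posterior is Inverse-Gamma(α + n/2, β + SS/2) = Inverse-Gamma(7.1, 41.615).
The mode of Inverse-Gamma(a, b) is b/(a+1) = 41.615/8.1 ≈ 5.138.

σ̂²_MAP = 5.138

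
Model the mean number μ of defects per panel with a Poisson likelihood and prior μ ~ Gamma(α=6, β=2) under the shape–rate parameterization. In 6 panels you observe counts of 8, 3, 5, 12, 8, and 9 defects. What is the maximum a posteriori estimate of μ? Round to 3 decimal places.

Σxᵢ = 8+3+5+12+8+9 = 45, with n = 6.
Posterior ∝ μ^5e^(−2μ) · μ^45e^(−6μ) = μ^50e^(−8μ), i.e. Gamma(shape=51, rate=8).
The mode of a Gamma(a, b) with a ≥ 1 (shape–rate) is (a−1)/b = 50/8 ≈ 6.250.

μ̂_MAP = 6.250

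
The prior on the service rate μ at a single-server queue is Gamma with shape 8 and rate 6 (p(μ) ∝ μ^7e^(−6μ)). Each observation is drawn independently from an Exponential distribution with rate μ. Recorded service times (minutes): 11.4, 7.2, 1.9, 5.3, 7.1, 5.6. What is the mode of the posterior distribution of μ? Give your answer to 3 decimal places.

The Exponential(rate=μ) likelihood is ∝ μ^n e^(−μΣtᵢ). Here n = 6 and Σtᵢ = 11.4 + 7.2 + 1.9 + 5.3 + 7.1 + 5.6 = 38.5.
Posterior ∝ μ^7e^(−6μ) · μ^6e^(−38.5μ) = μ^13e^(−44.5μ), i.e. Gamma(14, 44.5).
Mode = (a−1)/b = 13/44.5 ≈ 0.292.

μ̂_MAP = 0.292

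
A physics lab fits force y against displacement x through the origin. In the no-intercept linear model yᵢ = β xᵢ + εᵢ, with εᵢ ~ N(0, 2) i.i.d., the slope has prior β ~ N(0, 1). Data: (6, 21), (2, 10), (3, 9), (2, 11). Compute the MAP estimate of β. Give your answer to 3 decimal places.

log p(β | y) = −Σ(yᵢ − βxᵢ)²/(2·2) − β²/(2·1) + const.
Setting the derivative to zero: Σxᵢ(yᵢ − βxᵢ)/2 − β/1 = 0, so β = Σxᵢyᵢ / (Σxᵢ² + σ²/τ²).
Σxᵢyᵢ = 6·21 + 2·10 + 3·9 + 2·11 = 195; Σxᵢ² = 53; σ²/τ² = 2.
β̂_MAP = 195 / (53 + 2) = 195/55 ≈ 3.545.

β̂_MAP = 3.545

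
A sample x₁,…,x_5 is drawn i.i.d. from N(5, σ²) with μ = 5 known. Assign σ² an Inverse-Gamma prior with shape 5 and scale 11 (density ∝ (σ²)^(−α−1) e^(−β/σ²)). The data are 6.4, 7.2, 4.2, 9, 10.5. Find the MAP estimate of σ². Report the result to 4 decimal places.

Sum of squared deviations about the known mean: SS = (6.4−5)² + (7.2−5)² + (4.2−5)² + (9−5)² + (10.5−5)² = 53.69.
The Normal likelihood contributes (σ²)^(−n/2) exp(−SS/(2σ²)), so the posterior is Inverse-Gamma(α + n/2, β + SS/2) = Inverse-Gamma(7.5, 37.845).
The mode of Inverse-Gamma(a, b) is b/(a+1) = 37.845/8.5 ≈ 4.4524.

σ̂²_MAP = 4.4524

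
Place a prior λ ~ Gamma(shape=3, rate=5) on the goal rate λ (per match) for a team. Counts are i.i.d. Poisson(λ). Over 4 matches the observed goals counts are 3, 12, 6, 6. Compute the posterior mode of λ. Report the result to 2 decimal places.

λ̂_MAP = 3.22

Σxᵢ = 3+12+6+6 = 27, with n = 4.
Posterior ∝ λ^2e^(−5λ) · λ^27e^(−4λ) = λ^29e^(−9λ), i.e. Gamma(shape=30, rate=9).
The mode of a Gamma(a, b) with a ≥ 1 (shape–rate) is (a−1)/b = 29/9 ≈ 3.22.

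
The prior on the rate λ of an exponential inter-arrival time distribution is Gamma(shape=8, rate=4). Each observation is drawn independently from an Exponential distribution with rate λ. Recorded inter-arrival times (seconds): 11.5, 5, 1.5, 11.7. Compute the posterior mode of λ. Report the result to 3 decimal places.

The Exponential(rate=λ) likelihood is ∝ λ^n e^(−λΣtᵢ). Here n = 4 and Σtᵢ = 11.5 + 5 + 1.5 + 11.7 = 29.7.
Posterior ∝ λ^7e^(−4λ) · λ^4e^(−29.7λ) = λ^11e^(−33.7λ), i.e. Gamma(12, 33.7).
Mode = (a−1)/b = 11/33.7 ≈ 0.326.

λ̂_MAP = 0.326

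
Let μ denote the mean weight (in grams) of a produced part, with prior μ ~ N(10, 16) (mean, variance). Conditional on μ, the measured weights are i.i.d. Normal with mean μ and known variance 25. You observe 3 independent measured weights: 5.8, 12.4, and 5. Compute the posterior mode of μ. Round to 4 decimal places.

μ̂_MAP = 8.5096

n = 3; x̄ = (5.8 + 12.4 + 5)/3 = 23.2/3 = 116/15 ≈ 7.7333.
For a Normal prior and Normal likelihood with known variance, the posterior is Normal; its mode equals its mean, the precision-weighted average.
Prior precision 1/σ₀² = 1/16 = 0.0625; data precision n/σ² = 3/25 = 0.12.
μ̂ = (0.0625·10 + 0.12·(116/15)) / (0.0625 + 0.12) = 1.553/0.1825 = 3106/365 ≈ 8.5096.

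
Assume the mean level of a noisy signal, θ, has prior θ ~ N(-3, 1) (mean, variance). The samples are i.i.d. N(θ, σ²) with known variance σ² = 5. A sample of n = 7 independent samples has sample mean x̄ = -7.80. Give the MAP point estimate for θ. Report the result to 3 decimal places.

θ̂_MAP = -5.800

n = 7, x̄ = -7.80.
For a Normal prior and Normal likelihood with known variance, the posterior is Normal; its mode equals its mean, the precision-weighted average.
Prior precision 1/σ₀² = 1/1 = 1; data precision n/σ² = 7/5 = 1.4.
θ̂ = (1·(-3) + 1.4·(-7.8)) / (1 + 1.4) = (-13.92)/2.4 = -5.800.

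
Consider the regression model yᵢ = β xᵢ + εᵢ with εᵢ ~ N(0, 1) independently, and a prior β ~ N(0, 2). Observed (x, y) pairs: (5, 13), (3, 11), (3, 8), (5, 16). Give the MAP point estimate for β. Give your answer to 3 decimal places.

log p(β | y) = −Σ(yᵢ − βxᵢ)²/(2·1) − β²/(2·2) + const.
Setting the derivative to zero: Σxᵢ(yᵢ − βxᵢ)/1 − β/2 = 0, so β = Σxᵢyᵢ / (Σxᵢ² + σ²/τ²).
Σxᵢyᵢ = 5·13 + 3·11 + 3·8 + 5·16 = 202; Σxᵢ² = 68; σ²/τ² = 0.5.
β̂_MAP = 202 / (68 + 0.5) = 202/68.5 ≈ 2.949.

β̂_MAP = 2.949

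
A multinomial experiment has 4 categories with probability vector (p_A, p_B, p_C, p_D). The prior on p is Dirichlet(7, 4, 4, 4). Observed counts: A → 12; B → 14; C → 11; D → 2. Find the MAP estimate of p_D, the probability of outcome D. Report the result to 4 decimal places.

The posterior is Dirichlet(αᵢ + nᵢ) = Dirichlet(19, 18, 15, 6).
For a Dirichlet(a₁,…,a_K) with all aᵢ > 1, the mode has j-th component (aⱼ − 1)/(Σaᵢ − K).
Here Σaᵢ = 58 and K = 4, so p_D = (6 − 1)/(58 − 4) = 5/54 ≈ 0.0926.

MAP estimate of p_D = 0.0926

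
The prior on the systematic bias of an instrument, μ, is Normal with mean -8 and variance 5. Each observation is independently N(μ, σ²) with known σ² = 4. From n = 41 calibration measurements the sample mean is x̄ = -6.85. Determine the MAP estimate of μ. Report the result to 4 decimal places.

n = 41, x̄ = -6.85.
For a Normal prior and Normal likelihood with known variance, the posterior is Normal; its mode equals its mean, the precision-weighted average.
Prior precision 1/σ₀² = 1/5 = 0.2; data precision n/σ² = 41/4 = 10.25.
μ̂ = (0.2·(-8) + 10.25·(-6.85)) / (0.2 + 10.25) = (-71.8125)/10.45 = -5745/836 ≈ -6.8720.

μ̂_MAP = -6.8720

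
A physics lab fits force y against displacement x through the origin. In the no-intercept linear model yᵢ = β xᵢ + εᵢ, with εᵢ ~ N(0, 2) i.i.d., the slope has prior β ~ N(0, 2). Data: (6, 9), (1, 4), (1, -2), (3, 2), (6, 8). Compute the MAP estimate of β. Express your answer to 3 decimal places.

log p(β | y) = −Σ(yᵢ − βxᵢ)²/(2·2) − β²/(2·2) + const.
Setting the derivative to zero: Σxᵢ(yᵢ − βxᵢ)/2 − β/2 = 0, so β = Σxᵢyᵢ / (Σxᵢ² + σ²/τ²).
Σxᵢyᵢ = 6·9 + 1·4 + 1·(-2) + 3·2 + 6·8 = 110; Σxᵢ² = 83; σ²/τ² = 1.
β̂_MAP = 110 / (83 + 1) = 110/84 ≈ 1.310.

β̂_MAP = 1.310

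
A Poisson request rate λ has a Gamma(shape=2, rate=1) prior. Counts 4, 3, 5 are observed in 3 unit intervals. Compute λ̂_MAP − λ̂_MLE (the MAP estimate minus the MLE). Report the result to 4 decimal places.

Σxᵢ = 12. Posterior is Gamma(14, 4); MAP = (14−1)/4 = 13/4 ≈ 3.25000.
MLE = x̄ = 12/3 ≈ 4.00000.
Difference = 13/4 − 12/3 = -3/4 ≈ -0.7500.

MAP − MLE = -0.7500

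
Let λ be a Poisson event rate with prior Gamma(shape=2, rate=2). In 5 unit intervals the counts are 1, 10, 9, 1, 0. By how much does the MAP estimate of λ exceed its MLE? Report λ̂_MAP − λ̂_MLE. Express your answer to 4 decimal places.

Σxᵢ = 21. Posterior is Gamma(23, 7); MAP = (23−1)/7 = 22/7 ≈ 3.14286.
MLE = x̄ = 21/5 ≈ 4.20000.
Difference = 22/7 − 21/5 = -37/35 ≈ -1.0571.

MAP − MLE = -1.0571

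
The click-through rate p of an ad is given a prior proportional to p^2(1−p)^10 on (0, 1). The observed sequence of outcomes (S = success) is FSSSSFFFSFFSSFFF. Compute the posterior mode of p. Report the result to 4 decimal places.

p̂_MAP = 0.3214

The prior density ∝ p^2(1−p)^10 is the kernel of Beta(3, 11).
Data: 7 successes in 16 trials (from the sequence). The binomial likelihood contributes p^7(1−p)^9, so the posterior is Beta(3+7, 11+9) = Beta(10, 20).
For Beta(a, b) with a, b > 1 the mode is (a−1)/(a+b−2) = 9/28 ≈ 0.3214.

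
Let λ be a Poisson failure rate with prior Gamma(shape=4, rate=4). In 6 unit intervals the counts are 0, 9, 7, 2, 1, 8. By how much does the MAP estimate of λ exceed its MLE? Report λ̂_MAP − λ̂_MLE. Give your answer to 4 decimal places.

Σxᵢ = 27. Posterior is Gamma(31, 10); MAP = (31−1)/10 = 30/10 ≈ 3.00000.
MLE = x̄ = 27/6 ≈ 4.50000.
Difference = 30/10 − 27/6 = -3/2 ≈ -1.5000.

MAP − MLE = -1.5000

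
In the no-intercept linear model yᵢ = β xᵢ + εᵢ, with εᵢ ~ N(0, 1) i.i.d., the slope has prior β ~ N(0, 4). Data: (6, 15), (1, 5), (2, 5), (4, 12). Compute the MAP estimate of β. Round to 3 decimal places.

log p(β | y) = −Σ(yᵢ − βxᵢ)²/(2·1) − β²/(2·4) + const.
Setting the derivative to zero: Σxᵢ(yᵢ − βxᵢ)/1 − β/4 = 0, so β = Σxᵢyᵢ / (Σxᵢ² + σ²/τ²).
Σxᵢyᵢ = 6·15 + 1·5 + 2·5 + 4·12 = 153; Σxᵢ² = 57; σ²/τ² = 0.25.
β̂_MAP = 153 / (57 + 0.25) = 153/57.25 ≈ 2.672.

β̂_MAP = 2.672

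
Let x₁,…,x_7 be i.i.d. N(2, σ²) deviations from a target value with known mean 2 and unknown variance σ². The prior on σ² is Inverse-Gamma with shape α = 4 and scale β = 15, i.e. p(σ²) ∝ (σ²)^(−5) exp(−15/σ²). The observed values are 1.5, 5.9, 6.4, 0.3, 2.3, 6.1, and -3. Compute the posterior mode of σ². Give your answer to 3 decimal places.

Sum of squared deviations about the known mean: SS = (1.5−2)² + (5.9−2)² + (6.4−2)² + (0.3−2)² + (2.3−2)² + (6.1−2)² + (-3−2)² = 79.61.
The Normal likelihood contributes (σ²)^(−n/2) exp(−SS/(2σ²)), so the posterior is Inverse-Gamma(α + n/2, β + SS/2) = Inverse-Gamma(7.5, 54.805).
The mode of Inverse-Gamma(a, b) is b/(a+1) = 54.805/8.5 ≈ 6.448.

σ̂²_MAP = 6.448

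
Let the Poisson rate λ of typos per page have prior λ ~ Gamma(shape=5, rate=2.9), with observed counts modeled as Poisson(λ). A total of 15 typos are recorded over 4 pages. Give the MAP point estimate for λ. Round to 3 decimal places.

λ̂_MAP = 2.754

Σxᵢ = 15, n = 4.
Posterior ∝ λ^4e^(−2.9λ) · λ^15e^(−4λ) = λ^19e^(−6.9λ), i.e. Gamma(shape=20, rate=6.9).
The mode of a Gamma(a, b) with a ≥ 1 (shape–rate) is (a−1)/b = 19/6.9 ≈ 2.754.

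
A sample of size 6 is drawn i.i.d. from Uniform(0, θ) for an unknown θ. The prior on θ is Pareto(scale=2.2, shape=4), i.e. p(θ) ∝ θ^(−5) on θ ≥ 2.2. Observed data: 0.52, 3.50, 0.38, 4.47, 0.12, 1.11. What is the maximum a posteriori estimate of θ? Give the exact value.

The Uniform(0, θ) likelihood is θ^(−n) for θ ≥ max(xᵢ), zero otherwise. Here max(xᵢ) = 4.47.
Posterior ∝ θ^(−5) · θ^(−6) = θ^(−11) on θ ≥ max(2.2, 4.47) = 4.47.
This density is strictly decreasing in θ, so the posterior mode lies at the lower boundary of the support.

θ̂_MAP = 4.47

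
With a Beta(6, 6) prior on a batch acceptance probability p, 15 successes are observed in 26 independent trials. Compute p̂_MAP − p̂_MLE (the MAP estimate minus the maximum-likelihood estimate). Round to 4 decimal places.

Posterior is Beta(21, 17); MAP = (21−1)/(38−2) = 20/36 ≈ 0.55556.
MLE ignores the prior: p̂_MLE = k/n = 15/26 ≈ 0.57692.
Difference = 20/36 − 15/26 = -5/234 ≈ -0.0214.

MAP − MLE = -0.0214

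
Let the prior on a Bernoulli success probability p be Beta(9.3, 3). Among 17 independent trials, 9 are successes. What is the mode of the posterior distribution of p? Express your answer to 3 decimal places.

p̂_MAP = 0.634

Prior: Beta(9.3, 3).
Data: 9 successes in 17 trials. The binomial likelihood contributes p^9(1−p)^8, so the posterior is Beta(9.3+9, 3+8) = Beta(18.3, 11).
For Beta(a, b) with a, b > 1 the mode is (a−1)/(a+b−2) = 17.3/27.3 ≈ 0.634.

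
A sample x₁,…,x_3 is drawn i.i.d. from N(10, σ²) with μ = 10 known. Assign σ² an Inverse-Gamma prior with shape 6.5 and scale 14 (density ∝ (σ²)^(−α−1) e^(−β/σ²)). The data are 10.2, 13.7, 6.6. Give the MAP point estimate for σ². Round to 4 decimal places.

Sum of squared deviations about the known mean: SS = (10.2−10)² + (13.7−10)² + (6.6−10)² = 25.29.
The Normal likelihood contributes (σ²)^(−n/2) exp(−SS/(2σ²)), so the posterior is Inverse-Gamma(α + n/2, β + SS/2) = Inverse-Gamma(8, 26.645).
The mode of Inverse-Gamma(a, b) is b/(a+1) = 26.645/9 ≈ 2.9606.

σ̂²_MAP = 2.9606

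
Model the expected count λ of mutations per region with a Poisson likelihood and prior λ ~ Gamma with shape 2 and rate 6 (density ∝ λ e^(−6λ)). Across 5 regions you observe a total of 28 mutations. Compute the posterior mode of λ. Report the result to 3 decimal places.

Σxᵢ = 28, n = 5.
Posterior ∝ λe^(−6λ) · λ^28e^(−5λ) = λ^29e^(−11λ), i.e. Gamma(shape=30, rate=11).
The mode of a Gamma(a, b) with a ≥ 1 (shape–rate) is (a−1)/b = 29/11 ≈ 2.636.

λ̂_MAP = 2.636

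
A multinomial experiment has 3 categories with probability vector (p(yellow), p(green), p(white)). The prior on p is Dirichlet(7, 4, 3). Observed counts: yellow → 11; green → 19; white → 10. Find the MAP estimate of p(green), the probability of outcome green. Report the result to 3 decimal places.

MAP estimate of p(green) = 0.431

The posterior is Dirichlet(αᵢ + nᵢ) = Dirichlet(18, 23, 13).
For a Dirichlet(a₁,…,a_K) with all aᵢ > 1, the mode has j-th component (aⱼ − 1)/(Σaᵢ − K).
Here Σaᵢ = 54 and K = 3, so p(green) = (23 − 1)/(54 − 3) = 22/51 ≈ 0.431.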